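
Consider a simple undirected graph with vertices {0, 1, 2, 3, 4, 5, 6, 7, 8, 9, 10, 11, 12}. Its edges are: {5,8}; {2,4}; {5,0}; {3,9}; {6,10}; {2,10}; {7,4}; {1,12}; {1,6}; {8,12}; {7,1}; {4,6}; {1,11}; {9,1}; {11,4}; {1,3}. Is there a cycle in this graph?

Yes

|V| = 13, |E| = 16, number of components = 1.
One cycle is 6-10-2-4-6.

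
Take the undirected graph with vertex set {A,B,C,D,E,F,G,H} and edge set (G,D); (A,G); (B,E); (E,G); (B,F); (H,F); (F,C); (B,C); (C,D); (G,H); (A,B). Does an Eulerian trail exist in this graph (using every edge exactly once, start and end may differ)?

Yes

Degrees: A:2, B:4, C:3, D:2, E:2, F:3, G:4, H:2
Odd-degree vertices: C, F (2 total).
With 2 odd-degree vertices and all edges in one connected piece, an Eulerian trail exists (from C to F).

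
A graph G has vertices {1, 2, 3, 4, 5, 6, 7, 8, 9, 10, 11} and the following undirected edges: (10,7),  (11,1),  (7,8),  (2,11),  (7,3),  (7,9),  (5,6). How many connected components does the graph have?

Component: {4}
Component: {5, 6}
Component: {1, 2, 11}
Component: {3, 7, 8, 9, 10}

4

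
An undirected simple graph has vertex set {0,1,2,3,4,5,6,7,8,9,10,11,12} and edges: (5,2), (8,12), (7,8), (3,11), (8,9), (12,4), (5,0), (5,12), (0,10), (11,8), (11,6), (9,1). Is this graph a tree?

The graph has 13 vertices and 12 edges.
Connected and |E| = |V| - 1, which characterizes a tree.

Yes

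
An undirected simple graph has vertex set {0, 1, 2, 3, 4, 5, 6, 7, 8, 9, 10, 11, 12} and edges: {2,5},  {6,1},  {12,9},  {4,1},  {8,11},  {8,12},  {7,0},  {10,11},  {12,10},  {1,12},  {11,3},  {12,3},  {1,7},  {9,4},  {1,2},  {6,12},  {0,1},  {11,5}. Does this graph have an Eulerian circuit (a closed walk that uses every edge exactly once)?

Yes

Degrees: 0:2, 1:6, 2:2, 3:2, 4:2, 5:2, 6:2, 7:2, 8:2, 9:2, 10:2, 11:4, 12:6
Every vertex has even degree and the edges form a single connected piece, so an Eulerian circuit exists.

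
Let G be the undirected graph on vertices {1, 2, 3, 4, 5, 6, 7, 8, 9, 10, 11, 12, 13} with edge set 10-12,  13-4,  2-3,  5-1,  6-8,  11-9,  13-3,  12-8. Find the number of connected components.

5

Component: {7}
Component: {1, 5}
Component: {9, 11}
Component: {2, 3, 4, 13}
Component: {6, 8, 10, 12}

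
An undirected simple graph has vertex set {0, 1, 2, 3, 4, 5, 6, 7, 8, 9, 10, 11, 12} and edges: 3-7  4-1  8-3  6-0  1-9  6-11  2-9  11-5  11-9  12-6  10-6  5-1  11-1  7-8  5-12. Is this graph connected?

No

Component: {3, 7, 8}
Component: {0, 1, 2, 4, 5, 6, 9, 10, 11, 12}
No edge joins these 2 groups, so the graph is disconnected.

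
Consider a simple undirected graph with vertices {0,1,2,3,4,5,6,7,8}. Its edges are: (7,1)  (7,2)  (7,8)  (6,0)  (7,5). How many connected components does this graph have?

4

Component: {3}
Component: {4}
Component: {0, 6}
Component: {1, 2, 5, 7, 8}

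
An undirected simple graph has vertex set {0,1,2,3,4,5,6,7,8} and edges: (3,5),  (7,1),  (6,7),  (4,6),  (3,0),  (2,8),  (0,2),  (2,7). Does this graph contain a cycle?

No

|V| = 9, |E| = 8, number of components = 1.
A forest on 9 vertices with 1 component has exactly 8 edges, which matches — so no cycle.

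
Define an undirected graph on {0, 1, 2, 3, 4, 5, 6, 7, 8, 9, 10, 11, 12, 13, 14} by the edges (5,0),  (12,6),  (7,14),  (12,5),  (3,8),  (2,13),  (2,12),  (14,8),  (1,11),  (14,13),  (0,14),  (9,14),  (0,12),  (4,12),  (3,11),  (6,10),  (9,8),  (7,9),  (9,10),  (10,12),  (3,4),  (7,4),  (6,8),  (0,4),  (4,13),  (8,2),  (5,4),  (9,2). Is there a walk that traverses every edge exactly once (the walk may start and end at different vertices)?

Degrees: 0:4, 1:1, 2:4, 3:3, 4:6, 5:3, 6:3, 7:3, 8:5, 9:5, 10:3, 11:2, 12:6, 13:3, 14:5
Odd-degree vertices: 1, 3, 5, 6, 7, 8, 9, 10, 13, 14 (10 total).
An Eulerian trail requires 0 or 2 odd-degree vertices; here there are 10.

No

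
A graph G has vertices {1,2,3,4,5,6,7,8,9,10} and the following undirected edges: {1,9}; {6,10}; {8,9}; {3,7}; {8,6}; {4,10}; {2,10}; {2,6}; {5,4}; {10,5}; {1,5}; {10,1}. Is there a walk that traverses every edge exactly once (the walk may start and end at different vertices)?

No

Degrees: 1:3, 2:2, 3:1, 4:2, 5:3, 6:3, 7:1, 8:2, 9:2, 10:5
Odd-degree vertices: 1, 3, 5, 6, 7, 10 (6 total).
With 6 odd-degree vertices (more than two), no single trail can use every edge.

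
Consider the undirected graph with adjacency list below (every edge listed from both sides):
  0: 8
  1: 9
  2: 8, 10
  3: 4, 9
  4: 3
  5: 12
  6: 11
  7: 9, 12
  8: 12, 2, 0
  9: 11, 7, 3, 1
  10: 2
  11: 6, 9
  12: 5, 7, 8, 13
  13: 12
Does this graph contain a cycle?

No

The graph has 14 vertices, 13 edges, and 1 connected component.
Since 13 = 14 - 1, the graph is a forest and contains no cycle.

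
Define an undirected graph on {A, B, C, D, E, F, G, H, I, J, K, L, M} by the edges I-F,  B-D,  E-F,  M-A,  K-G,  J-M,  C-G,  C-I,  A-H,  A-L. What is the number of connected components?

Component: {B, D}
Component: {A, H, J, L, M}
Component: {C, E, F, G, I, K}

3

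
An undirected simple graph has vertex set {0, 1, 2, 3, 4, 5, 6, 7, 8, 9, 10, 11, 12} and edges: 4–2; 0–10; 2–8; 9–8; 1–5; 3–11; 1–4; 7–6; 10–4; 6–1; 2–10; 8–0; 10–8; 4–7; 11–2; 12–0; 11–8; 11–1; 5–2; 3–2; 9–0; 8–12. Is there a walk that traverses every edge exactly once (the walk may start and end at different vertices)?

Yes

Degrees: 0:4, 1:4, 2:6, 3:2, 4:4, 5:2, 6:2, 7:2, 8:6, 9:2, 10:4, 11:4, 12:2
Odd-degree vertices: none (0 total).
The non-isolated vertices are connected and exactly 0 have odd degree, so an Eulerian trail exists.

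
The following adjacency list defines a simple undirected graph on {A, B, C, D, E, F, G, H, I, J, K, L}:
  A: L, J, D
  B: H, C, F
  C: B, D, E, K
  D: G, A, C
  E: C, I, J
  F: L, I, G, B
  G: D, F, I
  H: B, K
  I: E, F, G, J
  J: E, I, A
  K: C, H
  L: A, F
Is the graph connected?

Yes

A breadth-first search from A visits A, J, L, D, E, I, F, C, G, B, K, H — all 12 vertices — so the graph is connected.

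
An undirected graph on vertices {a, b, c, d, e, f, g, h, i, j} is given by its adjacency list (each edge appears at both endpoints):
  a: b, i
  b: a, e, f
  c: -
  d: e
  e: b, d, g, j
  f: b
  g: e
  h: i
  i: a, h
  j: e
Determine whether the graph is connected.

No

Component: {c}
Component: {a, b, d, e, f, g, h, i, j}
No edge joins these 2 groups, so the graph is disconnected.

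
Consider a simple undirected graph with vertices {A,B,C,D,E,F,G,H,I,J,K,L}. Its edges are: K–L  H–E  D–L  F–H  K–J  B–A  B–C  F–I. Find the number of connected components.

Component: {G}
Component: {A, B, C}
Component: {D, J, K, L}
Component: {E, F, H, I}

4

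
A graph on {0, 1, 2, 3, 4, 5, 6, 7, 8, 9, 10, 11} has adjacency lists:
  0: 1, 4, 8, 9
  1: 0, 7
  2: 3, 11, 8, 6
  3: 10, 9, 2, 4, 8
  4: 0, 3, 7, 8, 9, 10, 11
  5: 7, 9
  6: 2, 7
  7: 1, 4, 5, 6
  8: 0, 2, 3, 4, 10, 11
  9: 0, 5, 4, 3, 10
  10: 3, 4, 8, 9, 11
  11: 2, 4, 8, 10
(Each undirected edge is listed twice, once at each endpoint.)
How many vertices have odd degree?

Degrees: 0:4, 1:2, 2:4, 3:5, 4:7, 5:2, 6:2, 7:4, 8:6, 9:5, 10:5, 11:4
Odd-degree vertices: 3, 4, 9, 10.

4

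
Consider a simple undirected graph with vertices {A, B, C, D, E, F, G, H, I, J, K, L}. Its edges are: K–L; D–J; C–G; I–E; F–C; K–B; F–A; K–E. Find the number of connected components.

4

Component: {H}
Component: {D, J}
Component: {A, C, F, G}
Component: {B, E, I, K, L}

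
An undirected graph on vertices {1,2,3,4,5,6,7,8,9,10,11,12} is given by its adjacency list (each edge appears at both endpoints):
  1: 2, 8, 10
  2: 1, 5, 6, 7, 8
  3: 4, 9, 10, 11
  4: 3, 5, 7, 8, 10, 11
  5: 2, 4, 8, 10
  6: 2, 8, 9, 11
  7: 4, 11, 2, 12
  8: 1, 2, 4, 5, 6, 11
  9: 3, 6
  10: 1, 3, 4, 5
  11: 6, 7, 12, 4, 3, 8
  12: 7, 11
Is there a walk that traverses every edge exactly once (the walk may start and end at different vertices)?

Degrees: 1:3, 2:5, 3:4, 4:6, 5:4, 6:4, 7:4, 8:6, 9:2, 10:4, 11:6, 12:2
Odd-degree vertices: 1, 2 (2 total).
The non-isolated vertices are connected and exactly 2 have odd degree, so an Eulerian trail exists (from 1 to 2).

Yes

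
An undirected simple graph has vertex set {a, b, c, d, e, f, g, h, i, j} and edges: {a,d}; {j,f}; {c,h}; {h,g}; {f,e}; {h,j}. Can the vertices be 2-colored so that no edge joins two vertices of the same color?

A valid 2-coloring puts {b, d, f, h, i} on one side and {a, c, e, g, j} on the other; every edge crosses between the two sides.

Yes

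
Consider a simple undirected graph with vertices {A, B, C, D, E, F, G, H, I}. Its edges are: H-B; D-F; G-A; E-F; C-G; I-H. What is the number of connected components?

3

Component: {A, C, G}
Component: {B, H, I}
Component: {D, E, F}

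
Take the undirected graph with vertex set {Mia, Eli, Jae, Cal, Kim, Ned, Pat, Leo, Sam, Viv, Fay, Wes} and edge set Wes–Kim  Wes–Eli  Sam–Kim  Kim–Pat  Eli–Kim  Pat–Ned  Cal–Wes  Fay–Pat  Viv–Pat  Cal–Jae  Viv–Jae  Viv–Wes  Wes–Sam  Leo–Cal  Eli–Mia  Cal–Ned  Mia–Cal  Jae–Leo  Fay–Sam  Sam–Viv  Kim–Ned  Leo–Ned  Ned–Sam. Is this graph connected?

Yes

A breadth-first search from Mia visits Mia, Eli, Cal, Wes, Kim, Leo, Ned, Jae, Viv, Sam, Pat, Fay — all 12 vertices — so the graph is connected.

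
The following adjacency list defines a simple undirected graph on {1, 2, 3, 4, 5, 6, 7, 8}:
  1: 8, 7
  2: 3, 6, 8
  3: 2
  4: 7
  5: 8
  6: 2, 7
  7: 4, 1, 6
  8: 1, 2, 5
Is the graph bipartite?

No

1-7-6-2-8-1 is an odd cycle (length 5), and a bipartite graph can contain only even cycles.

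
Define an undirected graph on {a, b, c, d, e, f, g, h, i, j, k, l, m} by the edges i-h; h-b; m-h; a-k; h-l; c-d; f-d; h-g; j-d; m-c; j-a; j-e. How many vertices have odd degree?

10

Degrees: a:2, b:1, c:2, d:3, e:1, f:1, g:1, h:5, i:1, j:3, k:1, l:1, m:2
Odd-degree vertices: b, d, e, f, g, h, i, j, k, l.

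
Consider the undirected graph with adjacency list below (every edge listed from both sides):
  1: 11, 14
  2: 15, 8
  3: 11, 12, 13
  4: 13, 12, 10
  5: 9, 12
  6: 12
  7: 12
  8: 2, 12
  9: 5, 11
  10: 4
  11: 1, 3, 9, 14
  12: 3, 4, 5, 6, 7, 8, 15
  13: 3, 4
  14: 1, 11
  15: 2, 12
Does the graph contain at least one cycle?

Yes

|V| = 15, |E| = 18, number of components = 1.
Since 18 > 15 - 1, a cycle must exist; for instance 12-8-2-15-12.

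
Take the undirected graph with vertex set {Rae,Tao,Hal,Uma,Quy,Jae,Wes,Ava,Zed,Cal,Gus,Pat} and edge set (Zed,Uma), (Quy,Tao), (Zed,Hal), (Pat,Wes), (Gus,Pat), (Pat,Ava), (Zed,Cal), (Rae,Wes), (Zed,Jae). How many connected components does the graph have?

Component: {Tao, Quy}
Component: {Rae, Wes, Ava, Gus, Pat}
Component: {Hal, Uma, Jae, Zed, Cal}

3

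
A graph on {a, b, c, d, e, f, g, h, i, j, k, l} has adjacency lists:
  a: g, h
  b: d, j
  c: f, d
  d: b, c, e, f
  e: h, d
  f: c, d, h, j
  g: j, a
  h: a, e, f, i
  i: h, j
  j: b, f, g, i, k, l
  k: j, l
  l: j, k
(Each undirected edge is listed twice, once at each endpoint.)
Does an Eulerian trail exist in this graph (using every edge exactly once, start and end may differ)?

Yes

Degrees: a:2, b:2, c:2, d:4, e:2, f:4, g:2, h:4, i:2, j:6, k:2, l:2
Odd-degree vertices: none (0 total).
With 0 odd-degree vertices and all edges in one connected piece, an Eulerian trail exists.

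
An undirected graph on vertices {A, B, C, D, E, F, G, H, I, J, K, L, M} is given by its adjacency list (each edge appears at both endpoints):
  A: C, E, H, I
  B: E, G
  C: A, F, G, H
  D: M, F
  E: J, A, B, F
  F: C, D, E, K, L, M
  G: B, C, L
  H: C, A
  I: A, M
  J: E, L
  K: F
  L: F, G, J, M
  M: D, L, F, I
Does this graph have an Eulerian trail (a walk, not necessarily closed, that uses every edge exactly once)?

Degrees: A:4, B:2, C:4, D:2, E:4, F:6, G:3, H:2, I:2, J:2, K:1, L:4, M:4
Odd-degree vertices: G, K (2 total).
With 2 odd-degree vertices and all edges in one connected piece, an Eulerian trail exists (from G to K).

Yes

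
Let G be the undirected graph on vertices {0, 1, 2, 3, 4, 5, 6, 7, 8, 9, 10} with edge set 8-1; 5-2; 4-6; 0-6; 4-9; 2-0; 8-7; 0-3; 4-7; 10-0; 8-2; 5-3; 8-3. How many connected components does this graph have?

1

Component: {0, 1, 2, 3, 4, 5, 6, 7, 8, 9, 10}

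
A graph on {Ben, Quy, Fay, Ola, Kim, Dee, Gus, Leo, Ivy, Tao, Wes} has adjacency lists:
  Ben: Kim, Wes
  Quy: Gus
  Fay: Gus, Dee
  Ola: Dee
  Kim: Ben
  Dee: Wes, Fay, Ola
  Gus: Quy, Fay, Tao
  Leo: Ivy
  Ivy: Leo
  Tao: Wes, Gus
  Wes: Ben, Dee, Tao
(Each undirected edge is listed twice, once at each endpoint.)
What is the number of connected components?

2

Component: {Leo, Ivy}
Component: {Ben, Quy, Fay, Ola, Kim, Dee, Gus, Tao, Wes}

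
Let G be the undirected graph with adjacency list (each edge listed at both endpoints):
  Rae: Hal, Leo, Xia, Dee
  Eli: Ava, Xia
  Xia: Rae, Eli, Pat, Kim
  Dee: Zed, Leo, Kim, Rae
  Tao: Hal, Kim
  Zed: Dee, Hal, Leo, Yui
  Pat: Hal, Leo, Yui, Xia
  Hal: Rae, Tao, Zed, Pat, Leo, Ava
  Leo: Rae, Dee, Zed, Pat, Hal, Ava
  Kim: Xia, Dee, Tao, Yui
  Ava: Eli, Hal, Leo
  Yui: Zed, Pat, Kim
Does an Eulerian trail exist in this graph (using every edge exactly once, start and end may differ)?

Degrees: Rae:4, Eli:2, Xia:4, Dee:4, Tao:2, Zed:4, Pat:4, Hal:6, Leo:6, Kim:4, Ava:3, Yui:3
Odd-degree vertices: Ava, Yui (2 total).
With 2 odd-degree vertices and all edges in one connected piece, an Eulerian trail exists (from Ava to Yui).

Yes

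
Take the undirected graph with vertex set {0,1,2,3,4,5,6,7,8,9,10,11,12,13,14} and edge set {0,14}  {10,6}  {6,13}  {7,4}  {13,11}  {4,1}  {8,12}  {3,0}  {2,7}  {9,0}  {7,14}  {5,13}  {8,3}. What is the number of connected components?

2

Component: {5, 6, 10, 11, 13}
Component: {0, 1, 2, 3, 4, 7, 8, 9, 12, 14}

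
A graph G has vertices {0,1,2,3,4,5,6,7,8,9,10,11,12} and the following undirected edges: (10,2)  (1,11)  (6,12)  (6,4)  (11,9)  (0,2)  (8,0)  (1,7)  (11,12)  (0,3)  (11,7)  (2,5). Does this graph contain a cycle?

Yes

|V| = 13, |E| = 12, number of components = 2.
Since 12 > 13 - 2, a cycle must exist; for instance 1-7-11-1.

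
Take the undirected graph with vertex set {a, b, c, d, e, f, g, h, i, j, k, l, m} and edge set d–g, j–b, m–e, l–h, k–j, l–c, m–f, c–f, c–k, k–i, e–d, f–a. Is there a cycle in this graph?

No

The graph has 13 vertices, 12 edges, and 1 connected component.
Since 12 = 13 - 1, the graph is a forest and contains no cycle.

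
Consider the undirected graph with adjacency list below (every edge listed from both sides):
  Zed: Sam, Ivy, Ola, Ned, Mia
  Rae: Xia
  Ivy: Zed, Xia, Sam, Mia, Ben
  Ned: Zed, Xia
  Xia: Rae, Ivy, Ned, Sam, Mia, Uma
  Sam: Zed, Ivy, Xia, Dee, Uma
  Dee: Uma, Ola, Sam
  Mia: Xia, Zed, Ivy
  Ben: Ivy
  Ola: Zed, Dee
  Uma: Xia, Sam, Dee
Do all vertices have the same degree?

Degrees: Zed:5, Rae:1, Ivy:5, Ned:2, Xia:6, Sam:5, Dee:3, Mia:3, Ben:1, Ola:2, Uma:3
Vertex Rae has degree 1 while Xia has degree 6, so the graph is not regular.

No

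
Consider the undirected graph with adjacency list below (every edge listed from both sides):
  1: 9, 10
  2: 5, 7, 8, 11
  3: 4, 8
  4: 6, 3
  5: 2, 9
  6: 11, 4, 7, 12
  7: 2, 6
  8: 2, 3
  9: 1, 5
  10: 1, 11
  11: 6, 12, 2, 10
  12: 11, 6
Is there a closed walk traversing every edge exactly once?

Degrees: 1:2, 2:4, 3:2, 4:2, 5:2, 6:4, 7:2, 8:2, 9:2, 10:2, 11:4, 12:2
All degrees are even and the non-isolated vertices are connected — an Eulerian circuit exists.

Yes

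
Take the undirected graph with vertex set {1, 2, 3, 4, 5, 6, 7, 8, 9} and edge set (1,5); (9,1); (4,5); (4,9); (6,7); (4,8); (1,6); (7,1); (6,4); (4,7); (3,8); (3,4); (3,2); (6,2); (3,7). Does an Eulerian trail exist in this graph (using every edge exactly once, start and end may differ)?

Degrees: 1:4, 2:2, 3:4, 4:6, 5:2, 6:4, 7:4, 8:2, 9:2
Odd-degree vertices: none (0 total).
The non-isolated vertices are connected and exactly 0 have odd degree, so an Eulerian trail exists.

Yes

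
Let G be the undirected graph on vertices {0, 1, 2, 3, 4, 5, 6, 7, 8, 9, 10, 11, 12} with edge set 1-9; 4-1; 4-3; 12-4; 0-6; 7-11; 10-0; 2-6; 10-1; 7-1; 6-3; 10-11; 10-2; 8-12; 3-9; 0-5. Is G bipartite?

Color {4, 5, 6, 7, 8, 9, 10} black and {0, 1, 2, 3, 11, 12} white. No edge joins two same-colored vertices, so the graph is bipartite.

Yes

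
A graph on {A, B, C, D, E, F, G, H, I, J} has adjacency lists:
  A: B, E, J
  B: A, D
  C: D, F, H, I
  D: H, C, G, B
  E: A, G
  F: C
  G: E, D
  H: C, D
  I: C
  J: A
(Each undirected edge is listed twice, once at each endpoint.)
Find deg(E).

Neighbors of E: A, G.

2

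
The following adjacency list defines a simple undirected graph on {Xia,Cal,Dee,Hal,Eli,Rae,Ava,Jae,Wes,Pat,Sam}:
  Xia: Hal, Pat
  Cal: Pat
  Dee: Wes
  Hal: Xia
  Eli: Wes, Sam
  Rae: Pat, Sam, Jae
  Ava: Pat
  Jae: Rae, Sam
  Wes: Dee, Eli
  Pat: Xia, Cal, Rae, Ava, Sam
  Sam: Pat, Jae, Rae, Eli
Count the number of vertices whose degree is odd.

Degrees: Xia:2, Cal:1, Dee:1, Hal:1, Eli:2, Rae:3, Ava:1, Jae:2, Wes:2, Pat:5, Sam:4
Odd-degree vertices: Cal, Dee, Hal, Rae, Ava, Pat.

6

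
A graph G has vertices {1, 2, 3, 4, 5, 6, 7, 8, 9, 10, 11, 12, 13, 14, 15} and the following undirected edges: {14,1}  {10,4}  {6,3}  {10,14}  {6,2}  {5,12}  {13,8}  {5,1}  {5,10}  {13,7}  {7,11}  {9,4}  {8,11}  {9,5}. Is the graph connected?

Component: {15}
Component: {2, 3, 6}
Component: {7, 8, 11, 13}
Component: {1, 4, 5, 9, 10, 12, 14}
No edge joins these 4 groups, so the graph is disconnected.

No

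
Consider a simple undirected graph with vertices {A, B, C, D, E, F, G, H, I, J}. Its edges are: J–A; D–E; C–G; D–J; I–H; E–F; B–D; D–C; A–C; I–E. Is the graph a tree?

No

|V| = 10, |E| = 10.
Connected but with 10 > 9 edges, so it has a cycle and is not a tree.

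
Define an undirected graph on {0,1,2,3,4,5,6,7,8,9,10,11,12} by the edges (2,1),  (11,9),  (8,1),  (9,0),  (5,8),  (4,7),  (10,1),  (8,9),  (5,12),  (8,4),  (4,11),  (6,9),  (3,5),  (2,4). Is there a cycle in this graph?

Yes

|V| = 13, |E| = 14, number of components = 1.
One cycle is 9-8-4-11-9.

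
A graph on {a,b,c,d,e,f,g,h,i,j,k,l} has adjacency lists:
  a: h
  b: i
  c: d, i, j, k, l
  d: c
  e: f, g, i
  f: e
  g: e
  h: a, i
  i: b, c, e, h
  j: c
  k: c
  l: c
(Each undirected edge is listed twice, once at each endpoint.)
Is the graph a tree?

Yes

The graph has 12 vertices and 11 edges.
Connected and |E| = |V| - 1, which characterizes a tree.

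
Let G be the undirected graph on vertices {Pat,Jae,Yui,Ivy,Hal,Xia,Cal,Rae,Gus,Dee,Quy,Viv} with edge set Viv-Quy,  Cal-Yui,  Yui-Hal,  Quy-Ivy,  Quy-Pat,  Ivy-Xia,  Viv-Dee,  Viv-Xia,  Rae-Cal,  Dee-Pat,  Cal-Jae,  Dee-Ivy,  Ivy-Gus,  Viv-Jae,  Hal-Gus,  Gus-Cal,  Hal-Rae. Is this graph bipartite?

Color {Jae, Yui, Xia, Rae, Gus, Dee, Quy} black and {Pat, Ivy, Hal, Cal, Viv} white. No edge joins two same-colored vertices, so the graph is bipartite.

Yes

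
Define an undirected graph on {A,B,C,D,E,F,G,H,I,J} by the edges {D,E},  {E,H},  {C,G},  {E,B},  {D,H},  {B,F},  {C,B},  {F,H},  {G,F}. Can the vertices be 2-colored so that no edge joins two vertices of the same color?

No

The cycle E-D-H-E has length 3, which is odd, so the graph is not bipartite.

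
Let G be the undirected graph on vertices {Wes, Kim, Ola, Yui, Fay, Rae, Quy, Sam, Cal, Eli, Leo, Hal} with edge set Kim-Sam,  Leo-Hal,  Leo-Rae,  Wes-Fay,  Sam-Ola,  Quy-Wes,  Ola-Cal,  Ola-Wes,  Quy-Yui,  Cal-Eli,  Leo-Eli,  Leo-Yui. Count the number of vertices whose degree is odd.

Degrees: Wes:3, Kim:1, Ola:3, Yui:2, Fay:1, Rae:1, Quy:2, Sam:2, Cal:2, Eli:2, Leo:4, Hal:1
Odd-degree vertices: Wes, Kim, Ola, Fay, Rae, Hal.

6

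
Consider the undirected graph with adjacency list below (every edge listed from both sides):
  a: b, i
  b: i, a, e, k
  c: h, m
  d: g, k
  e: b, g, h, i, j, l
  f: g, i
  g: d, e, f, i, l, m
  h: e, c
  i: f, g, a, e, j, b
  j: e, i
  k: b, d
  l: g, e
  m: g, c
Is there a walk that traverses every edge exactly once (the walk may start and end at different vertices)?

Degrees: a:2, b:4, c:2, d:2, e:6, f:2, g:6, h:2, i:6, j:2, k:2, l:2, m:2
Odd-degree vertices: none (0 total).
The non-isolated vertices are connected and exactly 0 have odd degree, so an Eulerian trail exists.

Yes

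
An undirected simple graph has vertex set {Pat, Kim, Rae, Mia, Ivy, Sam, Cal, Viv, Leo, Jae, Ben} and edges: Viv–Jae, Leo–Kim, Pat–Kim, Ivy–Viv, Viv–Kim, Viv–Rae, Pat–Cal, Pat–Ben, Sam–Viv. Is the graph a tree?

No

|V| = 11, |E| = 9.
It splits into 2 components, so it cannot be a tree.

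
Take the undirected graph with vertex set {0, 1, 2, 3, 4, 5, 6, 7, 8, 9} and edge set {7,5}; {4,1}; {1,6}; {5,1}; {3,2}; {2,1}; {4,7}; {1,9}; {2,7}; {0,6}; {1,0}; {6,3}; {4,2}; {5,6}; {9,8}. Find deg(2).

4

Neighbors of 2: 1, 3, 4, 7.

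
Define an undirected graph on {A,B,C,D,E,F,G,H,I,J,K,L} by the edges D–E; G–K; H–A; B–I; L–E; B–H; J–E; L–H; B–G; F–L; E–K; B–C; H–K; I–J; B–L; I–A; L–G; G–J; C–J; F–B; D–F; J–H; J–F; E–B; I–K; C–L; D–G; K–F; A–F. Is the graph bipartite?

No

F-B-L-F is an odd cycle (length 3), and a bipartite graph can contain only even cycles.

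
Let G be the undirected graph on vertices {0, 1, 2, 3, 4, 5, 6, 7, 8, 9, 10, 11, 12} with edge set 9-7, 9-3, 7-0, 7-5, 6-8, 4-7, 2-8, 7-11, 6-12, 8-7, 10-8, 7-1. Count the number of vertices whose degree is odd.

10

Degrees: 0:1, 1:1, 2:1, 3:1, 4:1, 5:1, 6:2, 7:7, 8:4, 9:2, 10:1, 11:1, 12:1
Odd-degree vertices: 0, 1, 2, 3, 4, 5, 7, 10, 11, 12.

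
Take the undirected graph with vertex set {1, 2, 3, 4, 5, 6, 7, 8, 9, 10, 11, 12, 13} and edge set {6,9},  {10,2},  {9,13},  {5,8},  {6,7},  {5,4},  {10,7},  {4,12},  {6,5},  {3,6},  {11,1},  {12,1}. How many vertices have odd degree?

6

Degrees: 1:2, 2:1, 3:1, 4:2, 5:3, 6:4, 7:2, 8:1, 9:2, 10:2, 11:1, 12:2, 13:1
Odd-degree vertices: 2, 3, 5, 8, 11, 13.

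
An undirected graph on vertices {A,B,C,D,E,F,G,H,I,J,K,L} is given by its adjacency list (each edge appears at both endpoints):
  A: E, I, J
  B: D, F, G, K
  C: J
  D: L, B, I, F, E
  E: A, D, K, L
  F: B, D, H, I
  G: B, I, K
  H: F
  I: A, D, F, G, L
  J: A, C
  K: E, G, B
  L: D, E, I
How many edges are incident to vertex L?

Neighbors of L: D, E, I.

3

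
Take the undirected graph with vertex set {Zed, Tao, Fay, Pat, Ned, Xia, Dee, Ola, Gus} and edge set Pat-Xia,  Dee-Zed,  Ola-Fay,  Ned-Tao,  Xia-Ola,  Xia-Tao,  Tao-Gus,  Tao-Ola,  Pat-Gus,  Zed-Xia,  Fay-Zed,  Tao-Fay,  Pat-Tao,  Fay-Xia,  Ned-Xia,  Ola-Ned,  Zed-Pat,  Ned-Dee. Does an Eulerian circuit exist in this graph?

Degrees: Zed:4, Tao:6, Fay:4, Pat:4, Ned:4, Xia:6, Dee:2, Ola:4, Gus:2
Every vertex has even degree and the edges form a single connected piece, so an Eulerian circuit exists.

Yes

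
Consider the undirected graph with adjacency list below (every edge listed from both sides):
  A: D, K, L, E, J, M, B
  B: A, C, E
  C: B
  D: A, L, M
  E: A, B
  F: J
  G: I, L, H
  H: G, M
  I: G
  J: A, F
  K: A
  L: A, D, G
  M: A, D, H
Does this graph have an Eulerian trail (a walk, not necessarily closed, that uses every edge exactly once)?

Degrees: A:7, B:3, C:1, D:3, E:2, F:1, G:3, H:2, I:1, J:2, K:1, L:3, M:3
Odd-degree vertices: A, B, C, D, F, G, I, K, L, M (10 total).
With 10 odd-degree vertices (more than two), no single trail can use every edge.

No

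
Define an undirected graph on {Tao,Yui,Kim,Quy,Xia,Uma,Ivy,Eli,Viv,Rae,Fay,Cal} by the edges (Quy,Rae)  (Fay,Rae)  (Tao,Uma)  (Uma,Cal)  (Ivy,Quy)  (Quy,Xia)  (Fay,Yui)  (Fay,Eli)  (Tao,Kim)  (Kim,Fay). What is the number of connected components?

Component: {Viv}
Component: {Tao, Yui, Kim, Quy, Xia, Uma, Ivy, Eli, Rae, Fay, Cal}

2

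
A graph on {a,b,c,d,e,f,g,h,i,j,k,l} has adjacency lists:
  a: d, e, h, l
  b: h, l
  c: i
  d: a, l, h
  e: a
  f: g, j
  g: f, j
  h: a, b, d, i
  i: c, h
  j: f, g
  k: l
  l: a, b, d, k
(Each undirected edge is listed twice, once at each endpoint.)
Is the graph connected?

No

Component: {f, g, j}
Component: {a, b, c, d, e, h, i, k, l}
There are 2 separate components, so the graph is not connected.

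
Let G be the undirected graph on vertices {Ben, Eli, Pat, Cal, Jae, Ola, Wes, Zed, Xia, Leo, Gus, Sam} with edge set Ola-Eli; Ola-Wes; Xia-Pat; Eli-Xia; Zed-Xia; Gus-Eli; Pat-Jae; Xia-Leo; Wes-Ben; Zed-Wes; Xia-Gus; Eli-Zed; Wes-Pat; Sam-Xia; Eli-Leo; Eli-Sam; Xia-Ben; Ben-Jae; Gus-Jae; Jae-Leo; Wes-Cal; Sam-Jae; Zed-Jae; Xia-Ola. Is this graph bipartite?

No

The cycle Xia-Eli-Sam-Xia has length 3, which is odd, so the graph is not bipartite.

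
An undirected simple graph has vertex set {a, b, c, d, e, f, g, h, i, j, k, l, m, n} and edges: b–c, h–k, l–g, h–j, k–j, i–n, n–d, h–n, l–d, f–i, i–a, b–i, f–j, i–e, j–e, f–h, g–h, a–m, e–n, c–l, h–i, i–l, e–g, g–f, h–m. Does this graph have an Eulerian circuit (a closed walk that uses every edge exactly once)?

Degrees: a:2, b:2, c:2, d:2, e:4, f:4, g:4, h:7, i:7, j:4, k:2, l:4, m:2, n:4
h, i have odd degree; an Eulerian circuit needs every degree to be even, so none exists.

No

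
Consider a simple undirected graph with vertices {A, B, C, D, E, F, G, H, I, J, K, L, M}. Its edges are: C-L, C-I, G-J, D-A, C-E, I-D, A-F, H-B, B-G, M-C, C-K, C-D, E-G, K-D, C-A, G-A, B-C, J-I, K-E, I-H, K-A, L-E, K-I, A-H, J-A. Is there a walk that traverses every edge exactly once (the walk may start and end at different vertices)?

Degrees: A:7, B:3, C:8, D:4, E:4, F:1, G:4, H:3, I:5, J:3, K:5, L:2, M:1
Odd-degree vertices: A, B, F, H, I, J, K, M (8 total).
An Eulerian trail requires 0 or 2 odd-degree vertices; here there are 8.

No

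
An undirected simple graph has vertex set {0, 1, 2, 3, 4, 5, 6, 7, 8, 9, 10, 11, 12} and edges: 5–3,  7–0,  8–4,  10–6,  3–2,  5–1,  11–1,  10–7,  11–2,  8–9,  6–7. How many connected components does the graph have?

4

Component: {12}
Component: {4, 8, 9}
Component: {0, 6, 7, 10}
Component: {1, 2, 3, 5, 11}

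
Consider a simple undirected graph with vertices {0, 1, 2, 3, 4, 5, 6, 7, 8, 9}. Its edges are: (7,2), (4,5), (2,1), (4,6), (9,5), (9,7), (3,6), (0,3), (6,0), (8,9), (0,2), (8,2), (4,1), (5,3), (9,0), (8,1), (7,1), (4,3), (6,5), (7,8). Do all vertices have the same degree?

Yes

Degrees: 0:4, 1:4, 2:4, 3:4, 4:4, 5:4, 6:4, 7:4, 8:4, 9:4
Every vertex has degree 4, so the graph is 4-regular.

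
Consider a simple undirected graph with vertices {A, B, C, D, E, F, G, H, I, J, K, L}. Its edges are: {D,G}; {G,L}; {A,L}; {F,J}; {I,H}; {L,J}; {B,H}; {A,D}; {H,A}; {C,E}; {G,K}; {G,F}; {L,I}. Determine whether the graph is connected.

Component: {C, E}
Component: {A, B, D, F, G, H, I, J, K, L}
There are 2 separate components, so the graph is not connected.

No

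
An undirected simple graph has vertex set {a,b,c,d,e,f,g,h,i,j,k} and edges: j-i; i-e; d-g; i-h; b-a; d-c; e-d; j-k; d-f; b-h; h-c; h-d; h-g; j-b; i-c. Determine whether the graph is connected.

A breadth-first search from a visits a, b, h, j, d, g, c, i, k, e, f — all 11 vertices — so the graph is connected.

Yes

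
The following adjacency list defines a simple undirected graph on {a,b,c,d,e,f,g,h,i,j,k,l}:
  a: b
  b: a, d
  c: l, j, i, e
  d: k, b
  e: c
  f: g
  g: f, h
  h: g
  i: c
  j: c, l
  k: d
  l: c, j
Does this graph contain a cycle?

|V| = 12, |E| = 10, number of components = 3.
One cycle is c-j-l-c.

Yes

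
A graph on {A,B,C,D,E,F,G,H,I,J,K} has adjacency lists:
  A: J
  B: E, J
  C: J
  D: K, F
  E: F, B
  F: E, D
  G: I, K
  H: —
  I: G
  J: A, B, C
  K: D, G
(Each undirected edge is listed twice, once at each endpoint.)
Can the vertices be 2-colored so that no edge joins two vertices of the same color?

A valid 2-coloring puts {D, E, G, H, J} on one side and {A, B, C, F, I, K} on the other; every edge crosses between the two sides.

Yes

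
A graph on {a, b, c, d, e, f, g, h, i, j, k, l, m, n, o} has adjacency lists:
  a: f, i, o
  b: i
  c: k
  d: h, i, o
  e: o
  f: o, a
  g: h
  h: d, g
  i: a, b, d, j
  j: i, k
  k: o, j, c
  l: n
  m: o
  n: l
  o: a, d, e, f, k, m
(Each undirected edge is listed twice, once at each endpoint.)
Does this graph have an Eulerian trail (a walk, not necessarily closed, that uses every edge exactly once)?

No

Degrees: a:3, b:1, c:1, d:3, e:1, f:2, g:1, h:2, i:4, j:2, k:3, l:1, m:1, n:1, o:6
Odd-degree vertices: a, b, c, d, e, g, k, l, m, n (10 total).
With 10 odd-degree vertices (more than two), no single trail can use every edge.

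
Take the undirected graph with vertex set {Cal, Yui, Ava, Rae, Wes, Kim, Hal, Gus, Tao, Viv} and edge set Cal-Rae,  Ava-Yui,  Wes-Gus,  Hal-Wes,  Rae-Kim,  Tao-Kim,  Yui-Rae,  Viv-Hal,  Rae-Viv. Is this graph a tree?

The graph has 10 vertices and 9 edges.
It is connected with exactly 9 edges, hence acyclic — it is a tree.

Yes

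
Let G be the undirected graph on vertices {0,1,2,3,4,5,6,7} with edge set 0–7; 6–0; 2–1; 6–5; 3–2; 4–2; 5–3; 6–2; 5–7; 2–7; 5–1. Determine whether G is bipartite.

Color {1, 3, 4, 6, 7} black and {0, 2, 5} white. No edge joins two same-colored vertices, so the graph is bipartite.

Yes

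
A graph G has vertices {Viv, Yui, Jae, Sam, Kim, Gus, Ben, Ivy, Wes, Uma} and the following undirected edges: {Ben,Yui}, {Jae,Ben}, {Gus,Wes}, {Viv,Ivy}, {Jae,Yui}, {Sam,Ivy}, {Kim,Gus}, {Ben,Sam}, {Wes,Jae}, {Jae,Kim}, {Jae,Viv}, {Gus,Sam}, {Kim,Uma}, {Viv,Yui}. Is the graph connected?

Starting from Viv and exploring outward reaches every vertex (Viv, Jae, Ivy, Yui, Ben, Kim, Wes, Sam, Gus, Uma); the graph is connected.

Yes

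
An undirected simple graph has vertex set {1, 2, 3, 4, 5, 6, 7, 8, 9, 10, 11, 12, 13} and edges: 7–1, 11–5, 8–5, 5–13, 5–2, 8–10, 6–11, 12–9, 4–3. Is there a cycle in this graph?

The graph has 13 vertices, 9 edges, and 4 connected components.
A forest on 13 vertices with 4 components has exactly 9 edges, which matches — so no cycle.

No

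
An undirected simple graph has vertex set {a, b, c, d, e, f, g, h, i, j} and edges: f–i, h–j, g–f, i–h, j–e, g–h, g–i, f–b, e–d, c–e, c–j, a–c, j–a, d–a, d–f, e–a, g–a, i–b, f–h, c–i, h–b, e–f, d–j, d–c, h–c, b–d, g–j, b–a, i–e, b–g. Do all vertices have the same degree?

Yes

Degrees: a:6, b:6, c:6, d:6, e:6, f:6, g:6, h:6, i:6, j:6
Every vertex has degree 6, so the graph is 6-regular.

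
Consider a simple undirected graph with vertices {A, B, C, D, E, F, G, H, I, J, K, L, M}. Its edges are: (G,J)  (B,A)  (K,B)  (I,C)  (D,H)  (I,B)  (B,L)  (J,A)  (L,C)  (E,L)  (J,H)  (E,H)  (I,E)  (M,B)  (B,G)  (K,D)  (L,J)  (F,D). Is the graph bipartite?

Yes

A valid 2-coloring puts {B, C, D, E, J} on one side and {A, F, G, H, I, K, L, M} on the other; every edge crosses between the two sides.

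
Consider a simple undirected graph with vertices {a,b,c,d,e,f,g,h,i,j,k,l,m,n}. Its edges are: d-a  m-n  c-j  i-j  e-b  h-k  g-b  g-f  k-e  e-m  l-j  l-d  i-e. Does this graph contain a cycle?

|V| = 14, |E| = 13, number of components = 1.
A forest on 14 vertices with 1 component has exactly 13 edges, which matches — so no cycle.

No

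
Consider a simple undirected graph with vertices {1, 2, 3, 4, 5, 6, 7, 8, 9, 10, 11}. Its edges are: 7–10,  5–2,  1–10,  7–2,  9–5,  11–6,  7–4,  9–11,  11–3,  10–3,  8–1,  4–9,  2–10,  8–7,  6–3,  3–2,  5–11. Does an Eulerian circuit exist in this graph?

Degrees: 1:2, 2:4, 3:4, 4:2, 5:3, 6:2, 7:4, 8:2, 9:3, 10:4, 11:4
Vertices with odd degree: 5, 9. An Eulerian circuit requires all degrees even.

No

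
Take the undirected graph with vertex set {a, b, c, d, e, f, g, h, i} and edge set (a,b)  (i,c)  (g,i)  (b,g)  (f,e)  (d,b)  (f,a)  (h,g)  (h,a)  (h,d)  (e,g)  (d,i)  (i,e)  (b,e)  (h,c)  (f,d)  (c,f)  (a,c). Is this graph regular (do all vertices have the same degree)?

Degrees: a:4, b:4, c:4, d:4, e:4, f:4, g:4, h:4, i:4
Every vertex has degree 4, so the graph is 4-regular.

Yes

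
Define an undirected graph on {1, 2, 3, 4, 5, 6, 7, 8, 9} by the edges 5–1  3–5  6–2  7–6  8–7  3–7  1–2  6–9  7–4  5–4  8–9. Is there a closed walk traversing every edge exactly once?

No

Degrees: 1:2, 2:2, 3:2, 4:2, 5:3, 6:3, 7:4, 8:2, 9:2
5, 6 have odd degree; an Eulerian circuit needs every degree to be even, so none exists.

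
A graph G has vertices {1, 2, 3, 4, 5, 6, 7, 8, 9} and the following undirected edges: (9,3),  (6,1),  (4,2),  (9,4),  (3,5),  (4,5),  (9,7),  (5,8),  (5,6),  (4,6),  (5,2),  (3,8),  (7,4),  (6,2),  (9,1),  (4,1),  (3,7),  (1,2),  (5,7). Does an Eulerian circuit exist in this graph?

Degrees: 1:4, 2:4, 3:4, 4:6, 5:6, 6:4, 7:4, 8:2, 9:4
All degrees are even and the non-isolated vertices are connected — an Eulerian circuit exists.

Yes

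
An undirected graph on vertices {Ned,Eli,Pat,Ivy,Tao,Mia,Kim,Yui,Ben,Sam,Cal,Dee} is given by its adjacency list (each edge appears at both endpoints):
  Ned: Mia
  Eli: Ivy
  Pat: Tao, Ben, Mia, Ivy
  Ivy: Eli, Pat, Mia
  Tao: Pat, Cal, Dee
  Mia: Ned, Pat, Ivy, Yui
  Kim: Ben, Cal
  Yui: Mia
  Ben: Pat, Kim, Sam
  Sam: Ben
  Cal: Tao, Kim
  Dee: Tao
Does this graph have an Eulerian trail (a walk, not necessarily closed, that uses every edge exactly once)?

No

Degrees: Ned:1, Eli:1, Pat:4, Ivy:3, Tao:3, Mia:4, Kim:2, Yui:1, Ben:3, Sam:1, Cal:2, Dee:1
Odd-degree vertices: Ned, Eli, Ivy, Tao, Yui, Ben, Sam, Dee (8 total).
An Eulerian trail requires 0 or 2 odd-degree vertices; here there are 8.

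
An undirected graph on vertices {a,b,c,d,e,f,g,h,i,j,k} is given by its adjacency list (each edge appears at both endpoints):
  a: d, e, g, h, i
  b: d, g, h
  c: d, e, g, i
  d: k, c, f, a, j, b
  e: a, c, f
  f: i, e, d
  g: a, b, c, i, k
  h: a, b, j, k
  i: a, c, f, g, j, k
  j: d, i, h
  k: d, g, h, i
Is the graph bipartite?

The cycle g-i-k-g has length 3, which is odd, so the graph is not bipartite.

No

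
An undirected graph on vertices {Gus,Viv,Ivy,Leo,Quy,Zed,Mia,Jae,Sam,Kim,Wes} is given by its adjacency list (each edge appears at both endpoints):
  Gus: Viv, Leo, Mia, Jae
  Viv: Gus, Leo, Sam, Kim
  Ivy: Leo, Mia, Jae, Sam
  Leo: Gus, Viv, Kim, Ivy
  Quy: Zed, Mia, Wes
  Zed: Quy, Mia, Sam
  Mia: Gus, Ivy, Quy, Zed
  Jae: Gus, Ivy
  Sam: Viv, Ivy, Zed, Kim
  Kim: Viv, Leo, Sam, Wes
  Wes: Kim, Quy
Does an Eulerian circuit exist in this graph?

Degrees: Gus:4, Viv:4, Ivy:4, Leo:4, Quy:3, Zed:3, Mia:4, Jae:2, Sam:4, Kim:4, Wes:2
Quy, Zed have odd degree; an Eulerian circuit needs every degree to be even, so none exists.

No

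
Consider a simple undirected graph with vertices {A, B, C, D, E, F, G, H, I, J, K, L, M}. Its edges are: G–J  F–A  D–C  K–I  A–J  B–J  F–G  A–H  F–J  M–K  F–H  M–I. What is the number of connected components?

5

Component: {E}
Component: {L}
Component: {C, D}
Component: {I, K, M}
Component: {A, B, F, G, H, J}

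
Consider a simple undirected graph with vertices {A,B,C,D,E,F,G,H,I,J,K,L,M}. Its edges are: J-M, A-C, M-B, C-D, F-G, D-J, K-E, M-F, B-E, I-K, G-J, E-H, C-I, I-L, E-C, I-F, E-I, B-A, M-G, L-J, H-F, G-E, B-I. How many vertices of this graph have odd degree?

Degrees: A:2, B:4, C:4, D:2, E:6, F:4, G:4, H:2, I:6, J:4, K:2, L:2, M:4
Odd-degree vertices: none.

0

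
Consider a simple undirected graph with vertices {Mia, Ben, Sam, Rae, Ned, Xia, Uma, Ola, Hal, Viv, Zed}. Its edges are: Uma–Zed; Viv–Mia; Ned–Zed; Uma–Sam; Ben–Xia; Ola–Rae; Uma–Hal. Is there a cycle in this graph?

|V| = 11, |E| = 7, number of components = 4.
A forest on 11 vertices with 4 components has exactly 7 edges, which matches — so no cycle.

No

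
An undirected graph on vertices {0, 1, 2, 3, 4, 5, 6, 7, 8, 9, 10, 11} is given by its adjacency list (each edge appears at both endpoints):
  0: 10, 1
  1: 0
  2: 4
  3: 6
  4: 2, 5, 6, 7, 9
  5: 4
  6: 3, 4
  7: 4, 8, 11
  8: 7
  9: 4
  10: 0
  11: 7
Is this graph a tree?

The graph has 12 vertices and 10 edges.
It is not connected, so it is not a tree.

No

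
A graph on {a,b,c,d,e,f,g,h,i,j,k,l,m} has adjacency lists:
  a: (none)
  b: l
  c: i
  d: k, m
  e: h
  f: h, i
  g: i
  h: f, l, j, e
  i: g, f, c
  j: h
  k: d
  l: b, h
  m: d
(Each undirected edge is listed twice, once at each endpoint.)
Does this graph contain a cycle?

No

The graph has 13 vertices, 10 edges, and 3 connected components.
A forest on 13 vertices with 3 components has exactly 10 edges, which matches — so no cycle.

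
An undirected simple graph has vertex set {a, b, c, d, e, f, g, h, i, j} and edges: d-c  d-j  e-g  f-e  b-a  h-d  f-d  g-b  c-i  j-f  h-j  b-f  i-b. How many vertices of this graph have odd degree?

2

Degrees: a:1, b:4, c:2, d:4, e:2, f:4, g:2, h:2, i:2, j:3
Odd-degree vertices: a, j.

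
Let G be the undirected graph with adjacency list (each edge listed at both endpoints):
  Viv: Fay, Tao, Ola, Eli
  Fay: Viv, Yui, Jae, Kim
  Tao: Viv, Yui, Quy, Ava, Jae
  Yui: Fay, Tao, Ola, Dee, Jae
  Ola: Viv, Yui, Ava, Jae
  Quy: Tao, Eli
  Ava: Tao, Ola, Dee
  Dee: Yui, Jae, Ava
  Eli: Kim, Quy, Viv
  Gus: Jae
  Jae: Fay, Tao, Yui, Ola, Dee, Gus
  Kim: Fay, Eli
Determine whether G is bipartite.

No

The cycle Yui-Jae-Tao-Yui has length 3, which is odd, so the graph is not bipartite.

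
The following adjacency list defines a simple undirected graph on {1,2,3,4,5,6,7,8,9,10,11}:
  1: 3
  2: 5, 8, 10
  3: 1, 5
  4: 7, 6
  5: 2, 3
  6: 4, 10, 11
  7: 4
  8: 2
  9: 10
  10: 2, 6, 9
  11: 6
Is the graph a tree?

|V| = 11, |E| = 10.
Connected and |E| = |V| - 1, which characterizes a tree.

Yes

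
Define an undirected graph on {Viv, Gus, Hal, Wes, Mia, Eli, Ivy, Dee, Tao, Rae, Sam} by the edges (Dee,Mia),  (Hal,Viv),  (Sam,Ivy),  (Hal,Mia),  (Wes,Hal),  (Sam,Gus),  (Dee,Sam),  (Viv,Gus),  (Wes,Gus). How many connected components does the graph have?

Component: {Eli}
Component: {Tao}
Component: {Rae}
Component: {Viv, Gus, Hal, Wes, Mia, Ivy, Dee, Sam}

4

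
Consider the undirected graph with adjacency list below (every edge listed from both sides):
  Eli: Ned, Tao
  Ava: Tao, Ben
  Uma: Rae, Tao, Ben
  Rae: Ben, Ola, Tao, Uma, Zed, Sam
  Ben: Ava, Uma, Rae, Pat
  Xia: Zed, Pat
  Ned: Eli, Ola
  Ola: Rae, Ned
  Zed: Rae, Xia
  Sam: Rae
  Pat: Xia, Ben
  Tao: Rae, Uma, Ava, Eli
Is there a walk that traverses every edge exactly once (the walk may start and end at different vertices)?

Degrees: Eli:2, Ava:2, Uma:3, Rae:6, Ben:4, Xia:2, Ned:2, Ola:2, Zed:2, Sam:1, Pat:2, Tao:4
Odd-degree vertices: Uma, Sam (2 total).
With 2 odd-degree vertices and all edges in one connected piece, an Eulerian trail exists (from Uma to Sam).

Yes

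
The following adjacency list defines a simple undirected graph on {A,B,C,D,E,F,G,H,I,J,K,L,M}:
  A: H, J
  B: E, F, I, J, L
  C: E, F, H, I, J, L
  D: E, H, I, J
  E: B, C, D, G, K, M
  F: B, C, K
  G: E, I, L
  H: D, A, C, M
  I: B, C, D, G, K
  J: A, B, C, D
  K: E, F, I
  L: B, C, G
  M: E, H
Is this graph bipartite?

Yes

A valid 2-coloring puts {E, F, H, I, J, L} on one side and {A, B, C, D, G, K, M} on the other; every edge crosses between the two sides.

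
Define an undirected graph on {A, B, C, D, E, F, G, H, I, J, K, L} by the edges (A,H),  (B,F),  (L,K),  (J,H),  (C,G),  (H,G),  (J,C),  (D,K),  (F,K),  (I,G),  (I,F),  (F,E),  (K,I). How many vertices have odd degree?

Degrees: A:1, B:1, C:2, D:1, E:1, F:4, G:3, H:3, I:3, J:2, K:4, L:1
Odd-degree vertices: A, B, D, E, G, H, I, L.

8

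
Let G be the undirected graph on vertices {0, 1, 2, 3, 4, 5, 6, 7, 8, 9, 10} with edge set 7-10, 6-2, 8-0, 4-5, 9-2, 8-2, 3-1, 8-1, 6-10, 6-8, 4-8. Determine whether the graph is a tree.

|V| = 11, |E| = 11.
Connected but with 11 > 10 edges, so it has a cycle and is not a tree.

No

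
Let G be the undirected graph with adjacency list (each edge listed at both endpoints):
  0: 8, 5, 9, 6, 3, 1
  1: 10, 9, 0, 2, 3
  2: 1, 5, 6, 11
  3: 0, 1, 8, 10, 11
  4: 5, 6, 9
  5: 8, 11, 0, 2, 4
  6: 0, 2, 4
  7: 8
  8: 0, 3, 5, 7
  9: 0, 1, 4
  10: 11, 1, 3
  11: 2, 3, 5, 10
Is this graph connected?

Starting from 0 and exploring outward reaches every vertex (0, 8, 6, 5, 9, 3, 1, 7, 2, 4, 11, 10); the graph is connected.

Yes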